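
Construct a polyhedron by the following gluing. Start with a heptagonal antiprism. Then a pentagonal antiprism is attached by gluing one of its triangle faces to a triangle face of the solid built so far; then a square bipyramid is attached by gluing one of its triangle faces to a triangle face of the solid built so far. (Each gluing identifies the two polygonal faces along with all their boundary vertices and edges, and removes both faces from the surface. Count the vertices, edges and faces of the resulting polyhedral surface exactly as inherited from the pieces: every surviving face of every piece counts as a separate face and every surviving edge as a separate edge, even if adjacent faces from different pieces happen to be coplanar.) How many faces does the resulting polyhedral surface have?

A heptagonal antiprism: V=14, E=28, F=16.
Attach a pentagonal antiprism (V=10, E=20, F=12) along a 3-gon: merge 3 vertices and 3 edges, delete both glued faces → V=21, E=45, F=26.
Attach a square bipyramid (V=6, E=12, F=8) along a 3-gon: merge 3 vertices and 3 edges, delete both glued faces → V=24, E=54, F=32.
Check: V − E + F = 24 − 54 + 32 = 2.

32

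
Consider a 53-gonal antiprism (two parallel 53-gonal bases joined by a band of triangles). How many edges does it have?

An antiprism on an n-gon has two n-gon caps and 2n triangles: V = 2·53 = 106, E = 4·53 = 212, F = 2·53 + 2 = 108.

212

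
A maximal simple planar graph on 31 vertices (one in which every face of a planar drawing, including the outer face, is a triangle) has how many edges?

In a plane triangulation 3F = 2E and V − E + F = 2, so E = 3V − 6 = 3·31 − 6 = 87.

87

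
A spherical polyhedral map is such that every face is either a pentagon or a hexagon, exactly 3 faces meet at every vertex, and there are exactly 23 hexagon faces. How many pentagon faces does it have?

12

Let x be the number of pentagons; then F = 23 + x.
Edge–face incidences: 2E = 6·23 + 5·x = 138 + 5x.
Every vertex has degree 3, so 3V = 2E.
Euler: V − E + F = 2 ⇒ (2E)/3 − E + (23 + x) = 2.
Multiply by 6: 2·(2E) − 3·(2E) + 6·(23 + x) = 12, i.e. 138 + 6x − (138 + 5x) = 12.
Collecting terms: x = 12.
Then 2E = 138 + 5·12 = 198, so E = 99, V = 2E/3 = 66, F = 23 + 12 = 35.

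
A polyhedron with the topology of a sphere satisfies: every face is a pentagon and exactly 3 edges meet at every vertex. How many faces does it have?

12

Each face has 5 edges and each edge borders two faces, so 2E = 5F.
Each vertex has degree 3, so 3V = 2E and hence V = 5F/3.
Euler: V − E + F = 2 ⇒ (5F/3) − (5F/2) + F = 2.
Multiply by 6: (10 − 15 + 6)F = 12, i.e. 1F = 12.
So F = 12, E = 5·12/2 = 30, V = 5·12/3 = 20.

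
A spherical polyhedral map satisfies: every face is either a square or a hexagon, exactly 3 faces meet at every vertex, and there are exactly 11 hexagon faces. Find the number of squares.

6

Let x be the number of squares; then F = 11 + x.
Edge–face incidences: 2E = 6·11 + 4·x = 66 + 4x.
Every vertex has degree 3, so 3V = 2E.
Euler: V − E + F = 2 ⇒ (2E)/3 − E + (11 + x) = 2.
Multiply by 6: 2·(2E) − 3·(2E) + 6·(11 + x) = 12, i.e. 66 + 6x − (66 + 4x) = 12.
Collecting terms: 2x = 12, so x = 6.
Then 2E = 66 + 4·6 = 90, so E = 45, V = 2E/3 = 30, F = 11 + 6 = 17.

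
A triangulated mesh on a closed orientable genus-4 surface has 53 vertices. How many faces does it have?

118

χ = 2 − 2·4 = -6, and every face is a triangle so 3F = 2E.
V − E + F = -6 with E = 3F/2 gives 53 − (3/2 − 1)·F = -6, so F = 118 and E = 177.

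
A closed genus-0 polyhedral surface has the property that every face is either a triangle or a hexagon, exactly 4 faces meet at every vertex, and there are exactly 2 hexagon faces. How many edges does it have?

Let x be the number of triangles; then F = 2 + x.
Edge–face incidences: 2E = 6·2 + 3·x = 12 + 3x.
Every vertex has degree 4, so 4V = 2E.
Euler: V − E + F = 2 ⇒ (2E)/4 − E + (2 + x) = 2.
Multiply by 8: 2·(2E) − 4·(2E) + 8·(2 + x) = 16, i.e. 16 + 8x − 2·(12 + 3x) = 16.
Collecting terms: 2x − 8 = 16, so 2x = 24, so x = 12.
Then 2E = 12 + 3·12 = 48, so E = 24, V = 2E/4 = 12, F = 2 + 12 = 14.

24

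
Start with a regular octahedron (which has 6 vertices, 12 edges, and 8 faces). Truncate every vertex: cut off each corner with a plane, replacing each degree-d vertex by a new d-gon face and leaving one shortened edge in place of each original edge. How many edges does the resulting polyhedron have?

Truncation replaces each original edge-end by a new vertex, so V′ = 2E = 24.
Each original edge survives, and each old vertex of degree d contributes d new edges; summing degrees gives Σd = 2E, so E′ = E + 2E = 3E = 36.
Each original face survives and each original vertex becomes one new face: F′ = F + V = 14.

36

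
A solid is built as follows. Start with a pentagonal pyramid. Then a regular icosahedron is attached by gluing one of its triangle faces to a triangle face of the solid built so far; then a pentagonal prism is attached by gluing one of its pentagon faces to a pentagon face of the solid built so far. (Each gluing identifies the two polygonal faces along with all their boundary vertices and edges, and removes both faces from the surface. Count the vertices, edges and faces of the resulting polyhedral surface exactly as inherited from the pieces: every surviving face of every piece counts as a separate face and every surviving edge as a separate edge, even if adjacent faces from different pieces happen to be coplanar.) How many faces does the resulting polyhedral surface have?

A pentagonal pyramid: V=6, E=10, F=6.
Attach a regular icosahedron (V=12, E=30, F=20) along a 3-gon: merge 3 vertices and 3 edges, delete both glued faces → V=15, E=37, F=24.
Attach a pentagonal prism (V=10, E=15, F=7) along a 5-gon: merge 5 vertices and 5 edges, delete both glued faces → V=20, E=47, F=29.
Check: V − E + F = 20 − 47 + 29 = 2.

29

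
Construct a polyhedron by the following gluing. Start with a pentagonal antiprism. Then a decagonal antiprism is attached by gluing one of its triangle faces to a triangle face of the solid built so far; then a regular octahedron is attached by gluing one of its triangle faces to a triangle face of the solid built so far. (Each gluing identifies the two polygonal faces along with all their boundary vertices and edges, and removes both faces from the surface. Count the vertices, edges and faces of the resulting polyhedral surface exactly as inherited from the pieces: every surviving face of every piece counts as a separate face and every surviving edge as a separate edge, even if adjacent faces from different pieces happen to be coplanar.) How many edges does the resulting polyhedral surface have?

66

A pentagonal antiprism: V=10, E=20, F=12.
Attach a decagonal antiprism (V=20, E=40, F=22) along a 3-gon: merge 3 vertices and 3 edges, delete both glued faces → V=27, E=57, F=32.
Attach a regular octahedron (V=6, E=12, F=8) along a 3-gon: merge 3 vertices and 3 edges, delete both glued faces → V=30, E=66, F=38.
Check: V − E + F = 30 − 66 + 38 = 2.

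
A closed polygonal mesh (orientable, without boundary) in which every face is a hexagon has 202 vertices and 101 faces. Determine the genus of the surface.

Every face is a hexagon, so 2E = 6·101 = 606, giving E = 303.
χ = V − E + F = 202 − 303 + 101 = 0.
For a closed orientable surface χ = 2 − 2g, so g = (2 − (0))/2 = 1.

1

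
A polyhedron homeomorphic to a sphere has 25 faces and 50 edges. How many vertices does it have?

27

Here V − E + F = 2.
V = 2 + E − F = 2 + 50 − 25 = 27.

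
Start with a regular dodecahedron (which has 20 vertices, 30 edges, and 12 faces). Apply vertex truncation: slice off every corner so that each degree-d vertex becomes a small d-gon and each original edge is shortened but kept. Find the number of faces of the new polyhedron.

Truncation replaces each original edge-end by a new vertex, so V′ = 2E = 60.
Each original edge survives, and each old vertex of degree d contributes d new edges; summing degrees gives Σd = 2E, so E′ = E + 2E = 3E = 90.
Each original face survives and each original vertex becomes one new face: F′ = F + V = 32.

32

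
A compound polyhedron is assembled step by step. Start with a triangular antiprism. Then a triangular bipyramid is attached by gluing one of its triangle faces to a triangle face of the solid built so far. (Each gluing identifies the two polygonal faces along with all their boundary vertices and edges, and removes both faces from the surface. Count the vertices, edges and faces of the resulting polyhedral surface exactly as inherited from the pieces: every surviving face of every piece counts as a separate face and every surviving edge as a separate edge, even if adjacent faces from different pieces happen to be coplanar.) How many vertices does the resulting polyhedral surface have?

A triangular antiprism: V=6, E=12, F=8.
Attach a triangular bipyramid (V=5, E=9, F=6) along a 3-gon: merge 3 vertices and 3 edges, delete both glued faces → V=8, E=18, F=12.
Check: V − E + F = 8 − 18 + 12 = 2.

8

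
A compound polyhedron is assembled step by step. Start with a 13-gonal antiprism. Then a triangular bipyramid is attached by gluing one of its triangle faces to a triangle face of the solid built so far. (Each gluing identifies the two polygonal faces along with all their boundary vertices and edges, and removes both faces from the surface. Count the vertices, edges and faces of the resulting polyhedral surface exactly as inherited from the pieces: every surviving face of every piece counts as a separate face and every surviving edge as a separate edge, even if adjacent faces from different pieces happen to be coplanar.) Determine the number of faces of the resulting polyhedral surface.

32

A 13-gonal antiprism: V=26, E=52, F=28.
Attach a triangular bipyramid (V=5, E=9, F=6) along a 3-gon: merge 3 vertices and 3 edges, delete both glued faces → V=28, E=58, F=32.
Check: V − E + F = 28 − 58 + 32 = 2.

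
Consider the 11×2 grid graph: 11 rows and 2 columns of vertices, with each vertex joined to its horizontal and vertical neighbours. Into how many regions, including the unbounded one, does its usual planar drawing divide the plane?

The grid has V = 11·2 = 22 vertices and E = 11·1 + 2·10 = 31 edges.
F = 2 − V + E = 2 − 22 + 31 = 11.

11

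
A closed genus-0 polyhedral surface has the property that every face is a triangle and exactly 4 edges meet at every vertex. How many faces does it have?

Each face has 3 edges and each edge borders two faces, so 2E = 3F.
Each vertex has degree 4, so 4V = 2E and hence V = 3F/4.
Euler: V − E + F = 2 ⇒ (3F/4) − (3F/2) + F = 2.
Multiply by 8: (6 − 12 + 8)F = 16, i.e. 2F = 16.
So F = 8, E = 3·8/2 = 12, V = 3·8/4 = 6.

8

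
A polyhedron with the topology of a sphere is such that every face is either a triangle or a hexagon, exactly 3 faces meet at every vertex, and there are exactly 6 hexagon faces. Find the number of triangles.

4

Let x be the number of triangles; then F = 6 + x.
Edge–face incidences: 2E = 6·6 + 3·x = 36 + 3x.
Every vertex has degree 3, so 3V = 2E.
Euler: V − E + F = 2 ⇒ (2E)/3 − E + (6 + x) = 2.
Multiply by 6: 2·(2E) − 3·(2E) + 6·(6 + x) = 12, i.e. 36 + 6x − (36 + 3x) = 12.
Collecting terms: 3x = 12, so x = 4.
Then 2E = 36 + 3·4 = 48, so E = 24, V = 2E/3 = 16, F = 6 + 4 = 10.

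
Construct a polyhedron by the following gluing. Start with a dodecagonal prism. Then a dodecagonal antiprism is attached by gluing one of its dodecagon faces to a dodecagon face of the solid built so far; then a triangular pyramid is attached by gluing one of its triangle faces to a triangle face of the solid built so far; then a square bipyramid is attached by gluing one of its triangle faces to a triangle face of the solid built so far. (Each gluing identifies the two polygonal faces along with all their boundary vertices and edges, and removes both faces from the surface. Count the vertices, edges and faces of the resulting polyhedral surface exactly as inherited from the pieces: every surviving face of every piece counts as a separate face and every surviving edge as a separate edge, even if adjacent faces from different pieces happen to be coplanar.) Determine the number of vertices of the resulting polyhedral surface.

A dodecagonal prism: V=24, E=36, F=14.
Attach a dodecagonal antiprism (V=24, E=48, F=26) along a 12-gon: merge 12 vertices and 12 edges, delete both glued faces → V=36, E=72, F=38.
Attach a triangular pyramid (V=4, E=6, F=4) along a 3-gon: merge 3 vertices and 3 edges, delete both glued faces → V=37, E=75, F=40.
Attach a square bipyramid (V=6, E=12, F=8) along a 3-gon: merge 3 vertices and 3 edges, delete both glued faces → V=40, E=84, F=46.
Check: V − E + F = 40 − 84 + 46 = 2.

40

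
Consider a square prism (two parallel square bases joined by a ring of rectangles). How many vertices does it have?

A prism on an n-gon has two n-gon bases and n rectangular sides: V = 2·4 = 8, E = 3·4 = 12, F = 4 + 2 = 6.

8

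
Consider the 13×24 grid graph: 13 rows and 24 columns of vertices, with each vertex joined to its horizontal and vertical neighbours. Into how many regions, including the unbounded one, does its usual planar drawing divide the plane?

The grid has V = 13·24 = 312 vertices and E = 13·23 + 24·12 = 587 edges.
F = 2 − V + E = 2 − 312 + 587 = 277.

277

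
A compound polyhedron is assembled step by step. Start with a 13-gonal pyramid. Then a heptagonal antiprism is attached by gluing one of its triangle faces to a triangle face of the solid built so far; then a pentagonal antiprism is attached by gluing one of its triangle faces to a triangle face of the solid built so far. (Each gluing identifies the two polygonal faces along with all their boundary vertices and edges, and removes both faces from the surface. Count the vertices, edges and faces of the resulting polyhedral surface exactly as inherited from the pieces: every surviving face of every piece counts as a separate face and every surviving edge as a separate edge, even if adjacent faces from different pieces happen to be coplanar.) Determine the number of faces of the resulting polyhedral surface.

A 13-gonal pyramid: V=14, E=26, F=14.
Attach a heptagonal antiprism (V=14, E=28, F=16) along a 3-gon: merge 3 vertices and 3 edges, delete both glued faces → V=25, E=51, F=28.
Attach a pentagonal antiprism (V=10, E=20, F=12) along a 3-gon: merge 3 vertices and 3 edges, delete both glued faces → V=32, E=68, F=38.
Check: V − E + F = 32 − 68 + 38 = 2.

38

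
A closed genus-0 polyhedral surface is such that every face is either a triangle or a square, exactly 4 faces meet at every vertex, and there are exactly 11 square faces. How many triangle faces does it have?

8

Let x be the number of triangles; then F = 11 + x.
Edge–face incidences: 2E = 4·11 + 3·x = 44 + 3x.
Every vertex has degree 4, so 4V = 2E.
Euler: V − E + F = 2 ⇒ (2E)/4 − E + (11 + x) = 2.
Multiply by 8: 2·(2E) − 4·(2E) + 8·(11 + x) = 16, i.e. 88 + 8x − 2·(44 + 3x) = 16.
Collecting terms: 2x = 16, so x = 8.
Then 2E = 44 + 3·8 = 68, so E = 34, V = 2E/4 = 17, F = 11 + 8 = 19.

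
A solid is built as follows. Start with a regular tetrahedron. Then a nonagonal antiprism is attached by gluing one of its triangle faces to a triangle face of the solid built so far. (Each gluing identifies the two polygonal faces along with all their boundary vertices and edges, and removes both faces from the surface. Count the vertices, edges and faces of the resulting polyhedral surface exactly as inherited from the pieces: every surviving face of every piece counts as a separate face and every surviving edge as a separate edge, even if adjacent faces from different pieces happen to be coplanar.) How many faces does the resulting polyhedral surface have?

A regular tetrahedron: V=4, E=6, F=4.
Attach a nonagonal antiprism (V=18, E=36, F=20) along a 3-gon: merge 3 vertices and 3 edges, delete both glued faces → V=19, E=39, F=22.
Check: V − E + F = 19 − 39 + 22 = 2.

22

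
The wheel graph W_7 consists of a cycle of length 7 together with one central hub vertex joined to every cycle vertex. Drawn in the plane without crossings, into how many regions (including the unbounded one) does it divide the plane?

8

W_7 has V = 7 + 1 = 8 vertices and E = 2·7 = 14 edges.
By Euler's formula F = 2 − V + E = 2 − 8 + 14 = 8.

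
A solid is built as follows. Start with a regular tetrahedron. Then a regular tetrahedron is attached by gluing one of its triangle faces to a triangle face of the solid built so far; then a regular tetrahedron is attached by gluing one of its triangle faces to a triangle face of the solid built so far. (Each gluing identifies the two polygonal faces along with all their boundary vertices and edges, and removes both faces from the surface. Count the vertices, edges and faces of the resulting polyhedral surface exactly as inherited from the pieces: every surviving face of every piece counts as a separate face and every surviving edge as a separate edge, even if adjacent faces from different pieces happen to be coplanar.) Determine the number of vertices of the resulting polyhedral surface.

A regular tetrahedron: V=4, E=6, F=4.
Attach a regular tetrahedron (V=4, E=6, F=4) along a 3-gon: merge 3 vertices and 3 edges, delete both glued faces → V=5, E=9, F=6.
Attach a regular tetrahedron (V=4, E=6, F=4) along a 3-gon: merge 3 vertices and 3 edges, delete both glued faces → V=6, E=12, F=8.
Check: V − E + F = 6 − 12 + 8 = 2.

6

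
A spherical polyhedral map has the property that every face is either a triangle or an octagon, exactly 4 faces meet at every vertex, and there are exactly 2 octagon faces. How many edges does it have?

32

Let x be the number of triangles; then F = 2 + x.
Edge–face incidences: 2E = 8·2 + 3·x = 16 + 3x.
Every vertex has degree 4, so 4V = 2E.
Euler: V − E + F = 2 ⇒ (2E)/4 − E + (2 + x) = 2.
Multiply by 8: 2·(2E) − 4·(2E) + 8·(2 + x) = 16, i.e. 16 + 8x − 2·(16 + 3x) = 16.
Collecting terms: 2x − 16 = 16, so 2x = 32, so x = 16.
Then 2E = 16 + 3·16 = 64, so E = 32, V = 2E/4 = 16, F = 2 + 16 = 18.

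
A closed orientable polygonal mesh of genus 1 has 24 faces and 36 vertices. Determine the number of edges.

60

For a closed orientable surface of genus 1, χ = 2 − 2·1 = 0.
E = V + F − (0) = 36 + 24 − (0) = 60.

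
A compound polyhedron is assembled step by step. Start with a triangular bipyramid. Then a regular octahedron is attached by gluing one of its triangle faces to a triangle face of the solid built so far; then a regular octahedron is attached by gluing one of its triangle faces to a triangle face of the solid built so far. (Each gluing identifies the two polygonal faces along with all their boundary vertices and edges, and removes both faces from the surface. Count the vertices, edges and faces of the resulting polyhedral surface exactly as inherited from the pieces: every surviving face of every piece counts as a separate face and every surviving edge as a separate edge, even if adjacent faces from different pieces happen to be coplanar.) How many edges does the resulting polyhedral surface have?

27

A triangular bipyramid: V=5, E=9, F=6.
Attach a regular octahedron (V=6, E=12, F=8) along a 3-gon: merge 3 vertices and 3 edges, delete both glued faces → V=8, E=18, F=12.
Attach a regular octahedron (V=6, E=12, F=8) along a 3-gon: merge 3 vertices and 3 edges, delete both glued faces → V=11, E=27, F=18.
Check: V − E + F = 11 − 27 + 18 = 2.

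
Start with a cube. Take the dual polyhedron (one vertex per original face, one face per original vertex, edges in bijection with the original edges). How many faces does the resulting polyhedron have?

8

The base solid has V = 8, E = 12, F = 6.
The dual swaps V and F and preserves E: V′ = F = 6, E′ = E = 12, F′ = V = 8.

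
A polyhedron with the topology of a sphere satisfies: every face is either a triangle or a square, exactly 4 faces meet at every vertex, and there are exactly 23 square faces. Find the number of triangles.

8

Let x be the number of triangles; then F = 23 + x.
Edge–face incidences: 2E = 4·23 + 3·x = 92 + 3x.
Every vertex has degree 4, so 4V = 2E.
Euler: V − E + F = 2 ⇒ (2E)/4 − E + (23 + x) = 2.
Multiply by 8: 2·(2E) − 4·(2E) + 8·(23 + x) = 16, i.e. 184 + 8x − 2·(92 + 3x) = 16.
Collecting terms: 2x = 16, so x = 8.
Then 2E = 92 + 3·8 = 116, so E = 58, V = 2E/4 = 29, F = 23 + 8 = 31.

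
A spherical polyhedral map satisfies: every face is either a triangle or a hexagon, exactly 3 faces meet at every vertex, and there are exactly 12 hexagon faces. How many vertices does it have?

28

Let x be the number of triangles; then F = 12 + x.
Edge–face incidences: 2E = 6·12 + 3·x = 72 + 3x.
Every vertex has degree 3, so 3V = 2E.
Euler: V − E + F = 2 ⇒ (2E)/3 − E + (12 + x) = 2.
Multiply by 6: 2·(2E) − 3·(2E) + 6·(12 + x) = 12, i.e. 72 + 6x − (72 + 3x) = 12.
Collecting terms: 3x = 12, so x = 4.
Then 2E = 72 + 3·4 = 84, so E = 42, V = 2E/3 = 28, F = 12 + 4 = 16.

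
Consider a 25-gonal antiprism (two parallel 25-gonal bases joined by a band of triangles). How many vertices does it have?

An antiprism on an n-gon has two n-gon caps and 2n triangles: V = 2·25 = 50, E = 4·25 = 100, F = 2·25 + 2 = 52.

50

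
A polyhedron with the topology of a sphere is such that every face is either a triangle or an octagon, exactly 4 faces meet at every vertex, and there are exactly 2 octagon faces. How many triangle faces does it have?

16

Let x be the number of triangles; then F = 2 + x.
Edge–face incidences: 2E = 8·2 + 3·x = 16 + 3x.
Every vertex has degree 4, so 4V = 2E.
Euler: V − E + F = 2 ⇒ (2E)/4 − E + (2 + x) = 2.
Multiply by 8: 2·(2E) − 4·(2E) + 8·(2 + x) = 16, i.e. 16 + 8x − 2·(16 + 3x) = 16.
Collecting terms: 2x − 16 = 16, so 2x = 32, so x = 16.
Then 2E = 16 + 3·16 = 64, so E = 32, V = 2E/4 = 16, F = 2 + 16 = 18.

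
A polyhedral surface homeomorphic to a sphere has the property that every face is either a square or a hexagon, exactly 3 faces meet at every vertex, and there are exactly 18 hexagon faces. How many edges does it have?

Let x be the number of squares; then F = 18 + x.
Edge–face incidences: 2E = 6·18 + 4·x = 108 + 4x.
Every vertex has degree 3, so 3V = 2E.
Euler: V − E + F = 2 ⇒ (2E)/3 − E + (18 + x) = 2.
Multiply by 6: 2·(2E) − 3·(2E) + 6·(18 + x) = 12, i.e. 108 + 6x − (108 + 4x) = 12.
Collecting terms: 2x = 12, so x = 6.
Then 2E = 108 + 4·6 = 132, so E = 66, V = 2E/3 = 44, F = 18 + 6 = 24.

66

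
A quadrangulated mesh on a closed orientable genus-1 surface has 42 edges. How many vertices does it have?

21

χ = 2 − 2·1 = 0, and every face is a square so 4F = 2E.
F = 2E/4 = 21. Then V = 0 + E − F = 0 + 42 − 21 = 21.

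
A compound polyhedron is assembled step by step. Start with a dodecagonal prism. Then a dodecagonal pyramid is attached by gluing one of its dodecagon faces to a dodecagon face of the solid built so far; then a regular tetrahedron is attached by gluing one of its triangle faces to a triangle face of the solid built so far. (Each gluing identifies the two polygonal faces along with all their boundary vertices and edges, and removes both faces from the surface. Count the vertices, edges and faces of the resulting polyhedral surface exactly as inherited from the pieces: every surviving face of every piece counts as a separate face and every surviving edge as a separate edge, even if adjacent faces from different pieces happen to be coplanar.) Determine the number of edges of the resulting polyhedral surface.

51

A dodecagonal prism: V=24, E=36, F=14.
Attach a dodecagonal pyramid (V=13, E=24, F=13) along a 12-gon: merge 12 vertices and 12 edges, delete both glued faces → V=25, E=48, F=25.
Attach a regular tetrahedron (V=4, E=6, F=4) along a 3-gon: merge 3 vertices and 3 edges, delete both glued faces → V=26, E=51, F=27.
Check: V − E + F = 26 − 51 + 27 = 2.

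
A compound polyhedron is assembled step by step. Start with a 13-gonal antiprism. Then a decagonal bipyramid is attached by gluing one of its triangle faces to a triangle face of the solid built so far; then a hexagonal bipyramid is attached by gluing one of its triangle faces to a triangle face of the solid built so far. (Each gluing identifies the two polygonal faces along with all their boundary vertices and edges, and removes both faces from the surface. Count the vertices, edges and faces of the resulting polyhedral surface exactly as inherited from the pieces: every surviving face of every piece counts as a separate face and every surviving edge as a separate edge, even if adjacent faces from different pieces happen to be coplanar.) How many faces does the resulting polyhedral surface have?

56

A 13-gonal antiprism: V=26, E=52, F=28.
Attach a decagonal bipyramid (V=12, E=30, F=20) along a 3-gon: merge 3 vertices and 3 edges, delete both glued faces → V=35, E=79, F=46.
Attach a hexagonal bipyramid (V=8, E=18, F=12) along a 3-gon: merge 3 vertices and 3 edges, delete both glued faces → V=40, E=94, F=56.
Check: V − E + F = 40 − 94 + 56 = 2.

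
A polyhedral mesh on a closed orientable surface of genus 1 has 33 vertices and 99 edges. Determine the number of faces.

For a closed orientable surface of genus 1, χ = 2 − 2·1 = 0.
F = 0 − V + E = 0 − 33 + 99 = 66.

66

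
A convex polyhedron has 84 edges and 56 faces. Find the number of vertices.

Here V − E + F = 2.
V = 2 + E − F = 2 + 84 − 56 = 30.

30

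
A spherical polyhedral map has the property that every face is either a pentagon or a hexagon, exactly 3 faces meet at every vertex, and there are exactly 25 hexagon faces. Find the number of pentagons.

12

Let x be the number of pentagons; then F = 25 + x.
Edge–face incidences: 2E = 6·25 + 5·x = 150 + 5x.
Every vertex has degree 3, so 3V = 2E.
Euler: V − E + F = 2 ⇒ (2E)/3 − E + (25 + x) = 2.
Multiply by 6: 2·(2E) − 3·(2E) + 6·(25 + x) = 12, i.e. 150 + 6x − (150 + 5x) = 12.
Collecting terms: x = 12.
Then 2E = 150 + 5·12 = 210, so E = 105, V = 2E/3 = 70, F = 25 + 12 = 37.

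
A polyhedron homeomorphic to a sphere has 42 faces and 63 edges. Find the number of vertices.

23

Here V − E + F = 2.
V = 2 + E − F = 2 + 63 − 42 = 23.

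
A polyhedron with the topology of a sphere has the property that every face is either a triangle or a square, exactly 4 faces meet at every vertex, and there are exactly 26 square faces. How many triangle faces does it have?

Let x be the number of triangles; then F = 26 + x.
Edge–face incidences: 2E = 4·26 + 3·x = 104 + 3x.
Every vertex has degree 4, so 4V = 2E.
Euler: V − E + F = 2 ⇒ (2E)/4 − E + (26 + x) = 2.
Multiply by 8: 2·(2E) − 4·(2E) + 8·(26 + x) = 16, i.e. 208 + 8x − 2·(104 + 3x) = 16.
Collecting terms: 2x = 16, so x = 8.
Then 2E = 104 + 3·8 = 128, so E = 64, V = 2E/4 = 32, F = 26 + 8 = 34.

8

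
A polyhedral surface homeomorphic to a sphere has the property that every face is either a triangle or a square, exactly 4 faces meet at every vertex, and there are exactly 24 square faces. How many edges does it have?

60

Let x be the number of triangles; then F = 24 + x.
Edge–face incidences: 2E = 4·24 + 3·x = 96 + 3x.
Every vertex has degree 4, so 4V = 2E.
Euler: V − E + F = 2 ⇒ (2E)/4 − E + (24 + x) = 2.
Multiply by 8: 2·(2E) − 4·(2E) + 8·(24 + x) = 16, i.e. 192 + 8x − 2·(96 + 3x) = 16.
Collecting terms: 2x = 16, so x = 8.
Then 2E = 96 + 3·8 = 120, so E = 60, V = 2E/4 = 30, F = 24 + 8 = 32.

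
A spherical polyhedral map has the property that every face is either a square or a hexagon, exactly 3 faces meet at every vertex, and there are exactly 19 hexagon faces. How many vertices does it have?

Let x be the number of squares; then F = 19 + x.
Edge–face incidences: 2E = 6·19 + 4·x = 114 + 4x.
Every vertex has degree 3, so 3V = 2E.
Euler: V − E + F = 2 ⇒ (2E)/3 − E + (19 + x) = 2.
Multiply by 6: 2·(2E) − 3·(2E) + 6·(19 + x) = 12, i.e. 114 + 6x − (114 + 4x) = 12.
Collecting terms: 2x = 12, so x = 6.
Then 2E = 114 + 4·6 = 138, so E = 69, V = 2E/3 = 46, F = 19 + 6 = 25.

46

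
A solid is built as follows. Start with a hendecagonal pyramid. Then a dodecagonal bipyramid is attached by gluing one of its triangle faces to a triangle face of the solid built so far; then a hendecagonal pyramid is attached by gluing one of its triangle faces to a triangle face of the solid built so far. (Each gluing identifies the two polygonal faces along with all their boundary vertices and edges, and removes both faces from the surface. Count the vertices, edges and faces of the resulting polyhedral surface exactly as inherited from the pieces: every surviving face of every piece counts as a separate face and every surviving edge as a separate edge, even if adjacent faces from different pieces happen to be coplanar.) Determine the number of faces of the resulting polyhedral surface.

A hendecagonal pyramid: V=12, E=22, F=12.
Attach a dodecagonal bipyramid (V=14, E=36, F=24) along a 3-gon: merge 3 vertices and 3 edges, delete both glued faces → V=23, E=55, F=34.
Attach a hendecagonal pyramid (V=12, E=22, F=12) along a 3-gon: merge 3 vertices and 3 edges, delete both glued faces → V=32, E=74, F=44.
Check: V − E + F = 32 − 74 + 44 = 2.

44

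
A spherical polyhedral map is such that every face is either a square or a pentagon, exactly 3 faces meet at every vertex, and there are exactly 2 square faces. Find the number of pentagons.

8

Let x be the number of pentagons; then F = 2 + x.
Edge–face incidences: 2E = 4·2 + 5·x = 8 + 5x.
Every vertex has degree 3, so 3V = 2E.
Euler: V − E + F = 2 ⇒ (2E)/3 − E + (2 + x) = 2.
Multiply by 6: 2·(2E) − 3·(2E) + 6·(2 + x) = 12, i.e. 12 + 6x − (8 + 5x) = 12.
Collecting terms: x + 4 = 12, so x = 8.
Then 2E = 8 + 5·8 = 48, so E = 24, V = 2E/3 = 16, F = 2 + 8 = 10.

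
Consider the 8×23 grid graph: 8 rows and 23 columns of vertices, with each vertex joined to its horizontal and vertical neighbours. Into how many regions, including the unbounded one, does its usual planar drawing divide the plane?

The grid has V = 8·23 = 184 vertices and E = 8·22 + 23·7 = 337 edges.
F = 2 − V + E = 2 − 184 + 337 = 155.

155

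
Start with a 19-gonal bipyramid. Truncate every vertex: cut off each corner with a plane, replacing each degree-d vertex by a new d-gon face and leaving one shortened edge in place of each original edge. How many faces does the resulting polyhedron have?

The base solid has V = 21, E = 57, F = 38.
Truncation replaces each original edge-end by a new vertex, so V′ = 2E = 114.
Each original edge survives, and each old vertex of degree d contributes d new edges; summing degrees gives Σd = 2E, so E′ = E + 2E = 3E = 171.
Each original face survives and each original vertex becomes one new face: F′ = F + V = 59.

59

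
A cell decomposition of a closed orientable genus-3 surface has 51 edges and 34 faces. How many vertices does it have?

For a closed orientable surface of genus 3, χ = 2 − 2·3 = -4.
V = -4 + E − F = -4 + 51 − 34 = 13.

13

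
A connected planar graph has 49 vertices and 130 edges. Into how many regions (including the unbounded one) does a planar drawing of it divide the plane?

Euler's formula for a connected plane graph: V − E + F = 2, so F = 2 − 49 + 130 = 83.

83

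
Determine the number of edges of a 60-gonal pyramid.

A pyramid on an n-gon base has one n-gon and n triangles: V = 60 + 1 = 61, E = 2·60 = 120, F = 60 + 1 = 61.

120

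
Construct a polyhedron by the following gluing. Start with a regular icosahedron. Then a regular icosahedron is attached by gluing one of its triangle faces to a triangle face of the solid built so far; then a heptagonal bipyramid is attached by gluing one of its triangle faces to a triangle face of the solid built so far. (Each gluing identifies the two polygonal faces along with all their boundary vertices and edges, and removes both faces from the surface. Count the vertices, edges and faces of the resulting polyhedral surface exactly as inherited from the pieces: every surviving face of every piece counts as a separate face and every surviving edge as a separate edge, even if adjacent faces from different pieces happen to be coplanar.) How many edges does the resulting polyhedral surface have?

A regular icosahedron: V=12, E=30, F=20.
Attach a regular icosahedron (V=12, E=30, F=20) along a 3-gon: merge 3 vertices and 3 edges, delete both glued faces → V=21, E=57, F=38.
Attach a heptagonal bipyramid (V=9, E=21, F=14) along a 3-gon: merge 3 vertices and 3 edges, delete both glued faces → V=27, E=75, F=50.
Check: V − E + F = 27 − 75 + 50 = 2.

75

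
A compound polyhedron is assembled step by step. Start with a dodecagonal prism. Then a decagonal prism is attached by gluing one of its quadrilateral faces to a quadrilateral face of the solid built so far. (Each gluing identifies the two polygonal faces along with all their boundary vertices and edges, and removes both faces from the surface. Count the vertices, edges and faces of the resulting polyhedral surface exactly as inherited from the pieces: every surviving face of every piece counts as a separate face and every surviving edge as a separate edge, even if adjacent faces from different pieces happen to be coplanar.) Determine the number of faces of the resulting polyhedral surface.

A dodecagonal prism: V=24, E=36, F=14.
Attach a decagonal prism (V=20, E=30, F=12) along a 4-gon: merge 4 vertices and 4 edges, delete both glued faces → V=40, E=62, F=24.
Check: V − E + F = 40 − 62 + 24 = 2.

24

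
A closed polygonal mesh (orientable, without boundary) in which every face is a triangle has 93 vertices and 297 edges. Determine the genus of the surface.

4

Every face is a triangle and each edge borders two faces, so 3F = 2·297, giving F = 198.
χ = V − E + F = 93 − 297 + 198 = -6.
For a closed orientable surface χ = 2 − 2g, so g = (2 − (-6))/2 = 4.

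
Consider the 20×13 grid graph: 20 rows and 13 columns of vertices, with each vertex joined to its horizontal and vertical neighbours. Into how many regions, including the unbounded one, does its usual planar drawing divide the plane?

The grid has V = 20·13 = 260 vertices and E = 20·12 + 13·19 = 487 edges.
F = 2 − V + E = 2 − 260 + 487 = 229.

229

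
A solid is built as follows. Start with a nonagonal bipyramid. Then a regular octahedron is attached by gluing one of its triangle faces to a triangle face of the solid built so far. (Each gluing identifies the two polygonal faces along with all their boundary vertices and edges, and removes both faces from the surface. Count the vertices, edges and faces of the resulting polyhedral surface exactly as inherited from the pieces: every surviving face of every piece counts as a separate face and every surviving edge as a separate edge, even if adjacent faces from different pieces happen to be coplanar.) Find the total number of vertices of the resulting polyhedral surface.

A nonagonal bipyramid: V=11, E=27, F=18.
Attach a regular octahedron (V=6, E=12, F=8) along a 3-gon: merge 3 vertices and 3 edges, delete both glued faces → V=14, E=36, F=24.
Check: V − E + F = 14 − 36 + 24 = 2.

14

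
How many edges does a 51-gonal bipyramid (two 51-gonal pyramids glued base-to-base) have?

A bipyramid over an n-gon has 2n triangular faces and n + 2 vertices: V = 51 + 2 = 53, E = 3·51 = 153, F = 2·51 = 102.

153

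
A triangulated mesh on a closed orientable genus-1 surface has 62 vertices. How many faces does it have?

124

χ = 2 − 2·1 = 0, and every face is a triangle so 3F = 2E.
V − E + F = 0 with E = 3F/2 gives 62 − (3/2 − 1)·F = 0, so F = 124 and E = 186.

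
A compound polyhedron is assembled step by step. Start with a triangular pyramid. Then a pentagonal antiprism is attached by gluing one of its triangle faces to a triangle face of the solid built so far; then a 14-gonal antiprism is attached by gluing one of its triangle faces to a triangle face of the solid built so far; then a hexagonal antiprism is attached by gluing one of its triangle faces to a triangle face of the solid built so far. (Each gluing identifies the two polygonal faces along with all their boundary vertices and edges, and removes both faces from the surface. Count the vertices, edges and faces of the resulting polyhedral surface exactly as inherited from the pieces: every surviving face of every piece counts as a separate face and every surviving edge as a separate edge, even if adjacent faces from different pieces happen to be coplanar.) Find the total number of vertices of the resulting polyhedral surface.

A triangular pyramid: V=4, E=6, F=4.
Attach a pentagonal antiprism (V=10, E=20, F=12) along a 3-gon: merge 3 vertices and 3 edges, delete both glued faces → V=11, E=23, F=14.
Attach a 14-gonal antiprism (V=28, E=56, F=30) along a 3-gon: merge 3 vertices and 3 edges, delete both glued faces → V=36, E=76, F=42.
Attach a hexagonal antiprism (V=12, E=24, F=14) along a 3-gon: merge 3 vertices and 3 edges, delete both glued faces → V=45, E=97, F=54.
Check: V − E + F = 45 − 97 + 54 = 2.

45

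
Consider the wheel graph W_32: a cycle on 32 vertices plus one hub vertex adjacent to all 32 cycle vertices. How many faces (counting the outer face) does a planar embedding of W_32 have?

W_32 has V = 32 + 1 = 33 vertices and E = 2·32 = 64 edges.
By Euler's formula F = 2 − V + E = 2 − 33 + 64 = 33.

33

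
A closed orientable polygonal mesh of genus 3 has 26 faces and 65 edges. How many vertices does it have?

35

For a closed orientable surface of genus 3, χ = 2 − 2·3 = -4.
V = -4 + E − F = -4 + 65 − 26 = 35.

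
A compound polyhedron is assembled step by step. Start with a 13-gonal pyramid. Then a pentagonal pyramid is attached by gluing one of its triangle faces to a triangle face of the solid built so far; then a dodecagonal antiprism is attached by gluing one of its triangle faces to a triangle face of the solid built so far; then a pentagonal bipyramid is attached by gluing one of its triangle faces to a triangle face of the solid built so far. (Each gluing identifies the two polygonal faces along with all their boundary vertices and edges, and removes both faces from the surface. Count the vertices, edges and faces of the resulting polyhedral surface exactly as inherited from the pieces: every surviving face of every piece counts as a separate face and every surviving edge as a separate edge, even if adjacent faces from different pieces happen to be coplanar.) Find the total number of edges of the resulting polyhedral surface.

A 13-gonal pyramid: V=14, E=26, F=14.
Attach a pentagonal pyramid (V=6, E=10, F=6) along a 3-gon: merge 3 vertices and 3 edges, delete both glued faces → V=17, E=33, F=18.
Attach a dodecagonal antiprism (V=24, E=48, F=26) along a 3-gon: merge 3 vertices and 3 edges, delete both glued faces → V=38, E=78, F=42.
Attach a pentagonal bipyramid (V=7, E=15, F=10) along a 3-gon: merge 3 vertices and 3 edges, delete both glued faces → V=42, E=90, F=50.
Check: V − E + F = 42 − 90 + 50 = 2.

90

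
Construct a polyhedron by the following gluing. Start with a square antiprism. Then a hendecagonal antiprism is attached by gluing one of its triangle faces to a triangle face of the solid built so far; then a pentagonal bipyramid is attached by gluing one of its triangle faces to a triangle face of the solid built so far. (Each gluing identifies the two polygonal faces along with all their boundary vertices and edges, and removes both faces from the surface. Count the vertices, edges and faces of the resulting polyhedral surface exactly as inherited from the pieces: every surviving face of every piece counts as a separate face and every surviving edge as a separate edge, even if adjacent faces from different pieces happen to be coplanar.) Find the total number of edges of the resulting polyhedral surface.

69

A square antiprism: V=8, E=16, F=10.
Attach a hendecagonal antiprism (V=22, E=44, F=24) along a 3-gon: merge 3 vertices and 3 edges, delete both glued faces → V=27, E=57, F=32.
Attach a pentagonal bipyramid (V=7, E=15, F=10) along a 3-gon: merge 3 vertices and 3 edges, delete both glued faces → V=31, E=69, F=40.
Check: V − E + F = 31 − 69 + 40 = 2.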